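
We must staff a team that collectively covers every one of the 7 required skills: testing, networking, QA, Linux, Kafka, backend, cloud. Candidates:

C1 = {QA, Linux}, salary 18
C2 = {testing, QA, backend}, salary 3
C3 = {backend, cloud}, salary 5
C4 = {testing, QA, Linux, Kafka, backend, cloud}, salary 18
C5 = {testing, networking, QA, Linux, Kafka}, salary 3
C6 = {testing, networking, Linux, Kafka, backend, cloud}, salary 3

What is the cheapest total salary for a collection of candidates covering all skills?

C2, C6 cover every skill at salary 3 + 3 = 6.
Any cover uses at least 2 candidates; among all covering selections none totals below 6.

6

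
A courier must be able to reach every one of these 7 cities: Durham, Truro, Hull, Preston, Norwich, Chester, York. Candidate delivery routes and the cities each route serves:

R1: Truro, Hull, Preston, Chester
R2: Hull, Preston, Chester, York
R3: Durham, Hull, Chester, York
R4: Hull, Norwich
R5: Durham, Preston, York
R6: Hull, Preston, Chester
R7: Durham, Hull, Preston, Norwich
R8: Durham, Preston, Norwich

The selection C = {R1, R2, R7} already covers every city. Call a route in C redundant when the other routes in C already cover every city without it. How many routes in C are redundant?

0

Drop R1: Truro uncovered — not redundant.
Drop R2: York uncovered — not redundant.
Drop R7: Durham, Norwich uncovered — not redundant.
None of the routes in C is redundant.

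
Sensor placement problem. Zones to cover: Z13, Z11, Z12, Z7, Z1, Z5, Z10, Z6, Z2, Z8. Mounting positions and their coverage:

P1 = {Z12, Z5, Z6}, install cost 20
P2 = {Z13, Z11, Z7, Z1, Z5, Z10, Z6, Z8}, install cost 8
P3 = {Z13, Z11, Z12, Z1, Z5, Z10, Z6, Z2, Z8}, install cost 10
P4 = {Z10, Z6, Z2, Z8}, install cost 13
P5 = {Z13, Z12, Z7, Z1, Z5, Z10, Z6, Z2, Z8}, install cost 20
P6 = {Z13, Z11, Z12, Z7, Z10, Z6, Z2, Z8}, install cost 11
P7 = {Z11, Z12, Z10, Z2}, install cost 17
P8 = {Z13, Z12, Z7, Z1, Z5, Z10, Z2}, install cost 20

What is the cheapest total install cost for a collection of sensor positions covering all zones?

18

P2, P3 cover every zone at install cost 8 + 10 = 18.
Any cover uses at least 2 sensor positions; among all covering selections none totals below 18.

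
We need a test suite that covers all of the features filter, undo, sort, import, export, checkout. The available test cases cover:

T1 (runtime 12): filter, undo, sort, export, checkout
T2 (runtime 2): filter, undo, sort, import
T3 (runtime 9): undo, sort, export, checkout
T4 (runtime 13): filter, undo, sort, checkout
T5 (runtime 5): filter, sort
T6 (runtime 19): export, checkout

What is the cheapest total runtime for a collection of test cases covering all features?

11

T2, T3 cover every feature at runtime 2 + 9 = 11.
Any cover uses at least 2 test cases; among all covering selections none totals below 11.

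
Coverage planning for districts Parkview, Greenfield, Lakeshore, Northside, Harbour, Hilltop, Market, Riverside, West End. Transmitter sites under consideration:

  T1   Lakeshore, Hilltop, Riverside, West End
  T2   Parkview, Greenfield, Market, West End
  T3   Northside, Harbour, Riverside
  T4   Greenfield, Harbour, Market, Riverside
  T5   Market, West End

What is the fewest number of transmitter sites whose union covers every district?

T1, T2, T3 together cover {Parkview, Greenfield, Lakeshore, Northside, Harbour, Hilltop, Market, Riverside, West End} — every district.
No 2 of the 5 transmitter sites cover everything (all 10 pairs fall short), so 3 is minimum.

3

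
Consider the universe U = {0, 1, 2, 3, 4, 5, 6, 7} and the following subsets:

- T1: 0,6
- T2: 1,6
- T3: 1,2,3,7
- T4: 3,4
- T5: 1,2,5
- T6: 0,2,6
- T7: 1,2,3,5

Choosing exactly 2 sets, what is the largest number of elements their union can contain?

6

Choosing T1, T3 covers {0, 1, 2, 3, 6, 7} — 6 elements.
No choice of 2 sets does better; here 4, 5 are left uncovered.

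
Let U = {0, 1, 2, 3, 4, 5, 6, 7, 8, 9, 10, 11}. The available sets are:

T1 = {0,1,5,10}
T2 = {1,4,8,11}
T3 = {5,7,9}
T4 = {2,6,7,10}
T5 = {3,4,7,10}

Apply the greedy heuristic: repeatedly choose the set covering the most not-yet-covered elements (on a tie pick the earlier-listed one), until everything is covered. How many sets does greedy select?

Pick 1: T1 covers 4 new elements (0, 1, 5, 10).
Pick 2: T2 covers 3 new elements (4, 8, 11).
Pick 3: T4 covers 3 new elements (2, 6, 7).
Pick 4: T3 covers 1 new elements (9).
Pick 5: T5 covers 1 new elements (3).
Greedy uses 5 sets.

5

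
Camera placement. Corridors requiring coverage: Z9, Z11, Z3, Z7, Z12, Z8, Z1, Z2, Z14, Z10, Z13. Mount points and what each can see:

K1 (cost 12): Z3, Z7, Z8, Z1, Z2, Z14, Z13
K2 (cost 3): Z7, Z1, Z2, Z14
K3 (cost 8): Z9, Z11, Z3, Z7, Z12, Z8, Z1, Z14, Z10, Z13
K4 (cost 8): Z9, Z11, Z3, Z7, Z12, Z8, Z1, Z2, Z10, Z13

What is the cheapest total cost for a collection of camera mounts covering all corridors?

K2, K3 cover every corridor at cost 3 + 8 = 11.
Any cover uses at least 2 camera mounts; among all covering selections none totals below 11.

11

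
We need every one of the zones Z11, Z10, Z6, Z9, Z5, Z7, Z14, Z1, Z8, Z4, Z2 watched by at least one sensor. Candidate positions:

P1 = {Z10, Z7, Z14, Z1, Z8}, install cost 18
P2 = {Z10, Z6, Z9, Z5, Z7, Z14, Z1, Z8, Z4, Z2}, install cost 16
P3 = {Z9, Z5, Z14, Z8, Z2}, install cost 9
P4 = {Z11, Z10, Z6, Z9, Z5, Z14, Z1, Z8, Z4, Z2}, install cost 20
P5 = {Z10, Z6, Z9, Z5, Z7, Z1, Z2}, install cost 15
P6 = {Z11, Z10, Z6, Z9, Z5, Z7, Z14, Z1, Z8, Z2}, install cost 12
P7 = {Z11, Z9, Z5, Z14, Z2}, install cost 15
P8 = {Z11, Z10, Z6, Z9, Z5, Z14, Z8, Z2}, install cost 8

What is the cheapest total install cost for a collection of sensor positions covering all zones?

P2, P8 cover every zone at install cost 16 + 8 = 24.
Any cover uses at least 2 sensor positions; among all covering selections none totals below 24.

24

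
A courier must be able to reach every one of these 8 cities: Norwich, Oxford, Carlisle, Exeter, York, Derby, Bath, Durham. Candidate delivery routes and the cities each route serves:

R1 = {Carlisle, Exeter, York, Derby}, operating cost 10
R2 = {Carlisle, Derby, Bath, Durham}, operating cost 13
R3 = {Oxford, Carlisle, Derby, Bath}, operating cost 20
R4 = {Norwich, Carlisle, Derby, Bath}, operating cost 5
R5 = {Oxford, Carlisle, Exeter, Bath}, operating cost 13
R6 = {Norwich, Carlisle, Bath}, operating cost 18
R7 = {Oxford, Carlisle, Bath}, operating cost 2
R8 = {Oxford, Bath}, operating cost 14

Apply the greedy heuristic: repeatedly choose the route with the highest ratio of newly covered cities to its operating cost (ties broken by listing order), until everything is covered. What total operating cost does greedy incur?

30

Pick 1: R7 adds 3 new (Oxford, Carlisle, Bath) at operating cost 2 (ratio 3/2).
Pick 2: R4 adds 2 new (Norwich, Derby) at operating cost 5 (ratio 2/5).
Pick 3: R1 adds 2 new (Exeter, York) at operating cost 10 (ratio 2/10).
Pick 4: R2 adds 1 new (Durham) at operating cost 13 (ratio 1/13).
Greedy total operating cost: 2 + 5 + 10 + 13 = 30.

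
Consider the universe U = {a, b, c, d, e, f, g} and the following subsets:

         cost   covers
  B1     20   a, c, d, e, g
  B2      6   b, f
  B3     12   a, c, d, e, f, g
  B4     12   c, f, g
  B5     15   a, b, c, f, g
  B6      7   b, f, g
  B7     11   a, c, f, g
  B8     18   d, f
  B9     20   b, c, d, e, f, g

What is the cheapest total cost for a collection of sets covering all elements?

B2, B3 cover every element at cost 6 + 12 = 18.
Any cover uses at least 2 sets; among all covering selections none totals below 18.

18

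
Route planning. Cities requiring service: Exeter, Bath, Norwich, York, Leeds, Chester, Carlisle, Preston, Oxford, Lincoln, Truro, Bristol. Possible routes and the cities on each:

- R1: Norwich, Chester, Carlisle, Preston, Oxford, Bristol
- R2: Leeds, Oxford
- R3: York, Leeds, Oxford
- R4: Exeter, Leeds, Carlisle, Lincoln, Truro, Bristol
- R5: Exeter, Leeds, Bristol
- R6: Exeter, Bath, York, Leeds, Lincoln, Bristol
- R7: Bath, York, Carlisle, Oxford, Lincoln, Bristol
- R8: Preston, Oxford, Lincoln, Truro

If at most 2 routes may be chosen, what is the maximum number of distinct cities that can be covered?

11

Choosing R1, R6 covers {Exeter, Bath, Norwich, York, Leeds, Chester, Carlisle, Preston, Oxford, Lincoln, Bristol} — 11 cities.
No choice of 2 routes does better; here Truro is left uncovered.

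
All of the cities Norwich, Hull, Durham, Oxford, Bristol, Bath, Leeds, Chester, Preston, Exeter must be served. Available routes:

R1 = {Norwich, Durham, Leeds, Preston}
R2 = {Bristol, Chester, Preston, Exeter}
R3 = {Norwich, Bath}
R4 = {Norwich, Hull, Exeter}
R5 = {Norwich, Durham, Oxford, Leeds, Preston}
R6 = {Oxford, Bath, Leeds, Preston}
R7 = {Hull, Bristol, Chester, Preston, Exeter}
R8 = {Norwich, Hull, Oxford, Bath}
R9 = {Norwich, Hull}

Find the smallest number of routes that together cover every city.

3

R1, R2, R8 together cover {Norwich, Hull, Durham, Oxford, Bristol, Bath, Leeds, Chester, Preston, Exeter} — every city.
No 2 of the 9 routes cover everything (all 36 pairs fall short), so 3 is minimum.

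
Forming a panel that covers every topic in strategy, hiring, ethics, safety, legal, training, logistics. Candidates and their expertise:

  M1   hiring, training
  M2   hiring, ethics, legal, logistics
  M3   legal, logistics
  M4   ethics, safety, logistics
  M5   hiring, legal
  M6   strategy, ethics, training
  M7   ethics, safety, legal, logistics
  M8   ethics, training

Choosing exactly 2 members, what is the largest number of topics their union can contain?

6

Choosing M1, M7 covers {hiring, ethics, safety, legal, training, logistics} — 6 topics.
No choice of 2 members does better; here strategy is left uncovered.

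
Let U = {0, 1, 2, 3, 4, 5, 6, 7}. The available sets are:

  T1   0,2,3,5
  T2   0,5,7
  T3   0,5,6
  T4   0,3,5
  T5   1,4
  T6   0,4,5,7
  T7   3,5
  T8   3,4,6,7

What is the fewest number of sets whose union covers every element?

3

T1, T5, T8 together cover {0, 1, 2, 3, 4, 5, 6, 7} — every element.
No 2 of the 8 sets cover everything (all 28 pairs fall short), so 3 is minimum.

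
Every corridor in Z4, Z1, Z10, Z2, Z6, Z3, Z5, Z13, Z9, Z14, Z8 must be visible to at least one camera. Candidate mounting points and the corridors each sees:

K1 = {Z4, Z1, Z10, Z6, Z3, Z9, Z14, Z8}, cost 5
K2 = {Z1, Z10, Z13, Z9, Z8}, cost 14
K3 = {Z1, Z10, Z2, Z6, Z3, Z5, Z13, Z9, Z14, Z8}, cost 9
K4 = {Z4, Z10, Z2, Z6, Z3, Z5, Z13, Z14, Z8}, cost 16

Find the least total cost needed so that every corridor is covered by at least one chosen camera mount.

14

K1, K3 cover every corridor at cost 5 + 9 = 14.
Any cover uses at least 2 camera mounts; among all covering selections none totals below 14.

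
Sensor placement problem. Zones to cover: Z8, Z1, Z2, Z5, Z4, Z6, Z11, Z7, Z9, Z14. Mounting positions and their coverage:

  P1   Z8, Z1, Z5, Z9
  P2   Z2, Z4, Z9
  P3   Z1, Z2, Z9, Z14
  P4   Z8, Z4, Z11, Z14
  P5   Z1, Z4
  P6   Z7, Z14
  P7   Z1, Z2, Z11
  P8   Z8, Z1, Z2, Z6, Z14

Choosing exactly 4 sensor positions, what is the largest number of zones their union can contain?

10

Choosing P1, P4, P6, P8 covers {Z8, Z1, Z2, Z5, Z4, Z6, Z11, Z7, Z9, Z14} — 10 zones.
That is all 10 zones.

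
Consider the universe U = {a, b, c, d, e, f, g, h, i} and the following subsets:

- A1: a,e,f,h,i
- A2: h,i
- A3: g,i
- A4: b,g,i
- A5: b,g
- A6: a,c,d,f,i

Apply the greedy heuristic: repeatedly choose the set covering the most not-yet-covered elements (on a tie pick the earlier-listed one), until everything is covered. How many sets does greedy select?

Pick 1: A1 covers 5 new elements (a, e, f, h, i).
Pick 2: A4 covers 2 new elements (b, g).
Pick 3: A6 covers 2 new elements (c, d).
Greedy uses 3 sets.

3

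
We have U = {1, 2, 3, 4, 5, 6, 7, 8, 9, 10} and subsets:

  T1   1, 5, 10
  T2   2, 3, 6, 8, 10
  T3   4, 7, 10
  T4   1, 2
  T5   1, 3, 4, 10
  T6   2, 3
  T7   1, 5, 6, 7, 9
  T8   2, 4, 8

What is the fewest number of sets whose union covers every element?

3

T2, T3, T7 together cover {1, 2, 3, 4, 5, 6, 7, 8, 9, 10} — every element.
No 2 of the 8 sets cover everything (all 28 pairs fall short), so 3 is minimum.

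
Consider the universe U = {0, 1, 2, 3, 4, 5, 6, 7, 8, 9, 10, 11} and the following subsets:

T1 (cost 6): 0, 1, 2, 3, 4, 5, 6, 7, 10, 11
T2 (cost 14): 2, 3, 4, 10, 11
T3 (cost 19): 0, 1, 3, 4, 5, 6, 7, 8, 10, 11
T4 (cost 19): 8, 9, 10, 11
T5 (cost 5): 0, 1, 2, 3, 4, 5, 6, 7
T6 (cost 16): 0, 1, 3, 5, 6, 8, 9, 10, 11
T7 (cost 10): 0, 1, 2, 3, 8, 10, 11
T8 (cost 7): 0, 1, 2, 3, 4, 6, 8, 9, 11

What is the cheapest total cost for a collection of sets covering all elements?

13

T1, T8 cover every element at cost 6 + 7 = 13.
Any cover uses at least 2 sets; among all covering selections none totals below 13.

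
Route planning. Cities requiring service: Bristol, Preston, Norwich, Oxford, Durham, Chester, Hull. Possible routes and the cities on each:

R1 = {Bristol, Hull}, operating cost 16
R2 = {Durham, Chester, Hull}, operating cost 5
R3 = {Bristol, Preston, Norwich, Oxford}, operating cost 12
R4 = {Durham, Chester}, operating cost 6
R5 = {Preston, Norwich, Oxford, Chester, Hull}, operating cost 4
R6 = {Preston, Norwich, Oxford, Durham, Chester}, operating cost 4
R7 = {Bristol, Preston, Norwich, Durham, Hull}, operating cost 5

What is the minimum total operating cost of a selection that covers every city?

R5, R7 cover every city at operating cost 4 + 5 = 9.
Any cover uses at least 2 routes; among all covering selections none totals below 9.

9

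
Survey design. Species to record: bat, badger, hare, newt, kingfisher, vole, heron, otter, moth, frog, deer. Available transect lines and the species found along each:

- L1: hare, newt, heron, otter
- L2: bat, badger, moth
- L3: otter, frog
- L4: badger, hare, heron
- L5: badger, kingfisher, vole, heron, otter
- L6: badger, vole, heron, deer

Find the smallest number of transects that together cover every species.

L1, L2, L3, L5, L6 together cover {bat, badger, hare, newt, kingfisher, vole, heron, otter, moth, frog, deer} — every species.
No 4 of the 6 transects cover everything (all 15 size-4 selections fall short), so 5 is minimum.

5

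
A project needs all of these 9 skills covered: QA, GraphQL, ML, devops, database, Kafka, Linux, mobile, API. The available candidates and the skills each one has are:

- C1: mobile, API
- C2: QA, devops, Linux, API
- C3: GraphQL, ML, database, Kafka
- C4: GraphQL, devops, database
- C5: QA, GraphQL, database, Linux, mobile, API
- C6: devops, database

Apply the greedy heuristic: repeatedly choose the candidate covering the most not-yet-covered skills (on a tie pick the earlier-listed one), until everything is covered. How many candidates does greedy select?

3

Pick 1: C5 covers 6 new skills (QA, GraphQL, database, Linux, mobile, API).
Pick 2: C3 covers 2 new skills (ML, Kafka).
Pick 3: C2 covers 1 new skills (devops).
Greedy uses 3 candidates.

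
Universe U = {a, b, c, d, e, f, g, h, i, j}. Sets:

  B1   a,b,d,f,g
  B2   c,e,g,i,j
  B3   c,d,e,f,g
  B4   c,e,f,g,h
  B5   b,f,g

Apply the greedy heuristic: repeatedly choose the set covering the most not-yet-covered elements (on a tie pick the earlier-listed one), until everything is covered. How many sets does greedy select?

Pick 1: B1 covers 5 new elements (a, b, d, f, g).
Pick 2: B2 covers 4 new elements (c, e, i, j).
Pick 3: B4 covers 1 new elements (h).
Greedy uses 3 sets.

3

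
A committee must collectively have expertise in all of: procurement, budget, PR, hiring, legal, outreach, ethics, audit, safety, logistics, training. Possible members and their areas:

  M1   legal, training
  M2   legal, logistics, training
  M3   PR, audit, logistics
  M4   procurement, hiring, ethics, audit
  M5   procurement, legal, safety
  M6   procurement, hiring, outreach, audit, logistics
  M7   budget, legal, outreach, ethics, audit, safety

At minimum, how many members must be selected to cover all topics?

4

M1, M3, M4, M7 together cover {procurement, budget, PR, hiring, legal, outreach, ethics, audit, safety, logistics, training} — every topic.
No 3 of the 7 members cover everything (all 35 triples fall short), so 4 is minimum.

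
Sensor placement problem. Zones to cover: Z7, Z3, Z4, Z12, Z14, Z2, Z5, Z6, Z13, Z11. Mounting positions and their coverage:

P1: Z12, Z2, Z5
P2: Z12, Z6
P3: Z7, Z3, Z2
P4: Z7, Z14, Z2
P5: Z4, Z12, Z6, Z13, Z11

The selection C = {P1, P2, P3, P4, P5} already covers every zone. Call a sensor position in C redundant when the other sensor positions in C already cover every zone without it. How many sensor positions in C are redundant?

1

Drop P1: Z5 uncovered — not redundant.
Drop P2: the rest still cover every zone — redundant.
Drop P3: Z3 uncovered — not redundant.
Drop P4: Z14 uncovered — not redundant.
Drop P5: Z4, Z13, Z11 uncovered — not redundant.
1 redundant: P2.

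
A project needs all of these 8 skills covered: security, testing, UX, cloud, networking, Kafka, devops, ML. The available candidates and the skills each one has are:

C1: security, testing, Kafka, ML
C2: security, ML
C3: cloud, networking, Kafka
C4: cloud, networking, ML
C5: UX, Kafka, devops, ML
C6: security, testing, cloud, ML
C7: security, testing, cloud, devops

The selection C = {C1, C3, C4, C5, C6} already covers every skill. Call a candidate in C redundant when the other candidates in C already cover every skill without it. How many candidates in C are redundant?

Drop C1: the rest still cover every skill — redundant.
Drop C3: the rest still cover every skill — redundant.
Drop C4: the rest still cover every skill — redundant.
Drop C5: UX, devops uncovered — not redundant.
Drop C6: the rest still cover every skill — redundant.
4 redundant: C1, C3, C4, C6.

4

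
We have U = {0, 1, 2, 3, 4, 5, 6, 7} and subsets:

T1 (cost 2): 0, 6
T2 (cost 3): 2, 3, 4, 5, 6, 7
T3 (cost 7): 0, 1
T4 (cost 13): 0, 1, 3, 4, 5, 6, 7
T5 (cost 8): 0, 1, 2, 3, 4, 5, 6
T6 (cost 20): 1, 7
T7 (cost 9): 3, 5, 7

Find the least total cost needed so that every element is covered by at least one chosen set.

T2, T3 cover every element at cost 3 + 7 = 10.
Any cover uses at least 2 sets; among all covering selections none totals below 10.
Greedy by coverage-per-cost would pick T2, T1, T3 for 12 — worse than the optimum 10.

10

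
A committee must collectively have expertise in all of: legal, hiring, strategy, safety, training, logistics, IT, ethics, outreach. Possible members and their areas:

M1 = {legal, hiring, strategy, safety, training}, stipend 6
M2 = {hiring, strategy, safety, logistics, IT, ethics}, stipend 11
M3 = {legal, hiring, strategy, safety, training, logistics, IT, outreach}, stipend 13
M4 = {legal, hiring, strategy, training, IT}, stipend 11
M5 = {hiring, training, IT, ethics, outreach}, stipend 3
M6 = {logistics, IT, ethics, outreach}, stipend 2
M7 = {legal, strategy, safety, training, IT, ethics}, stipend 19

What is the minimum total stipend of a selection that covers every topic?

M1, M6 cover every topic at stipend 6 + 2 = 8.
Any cover uses at least 2 members; among all covering selections none totals below 8.

8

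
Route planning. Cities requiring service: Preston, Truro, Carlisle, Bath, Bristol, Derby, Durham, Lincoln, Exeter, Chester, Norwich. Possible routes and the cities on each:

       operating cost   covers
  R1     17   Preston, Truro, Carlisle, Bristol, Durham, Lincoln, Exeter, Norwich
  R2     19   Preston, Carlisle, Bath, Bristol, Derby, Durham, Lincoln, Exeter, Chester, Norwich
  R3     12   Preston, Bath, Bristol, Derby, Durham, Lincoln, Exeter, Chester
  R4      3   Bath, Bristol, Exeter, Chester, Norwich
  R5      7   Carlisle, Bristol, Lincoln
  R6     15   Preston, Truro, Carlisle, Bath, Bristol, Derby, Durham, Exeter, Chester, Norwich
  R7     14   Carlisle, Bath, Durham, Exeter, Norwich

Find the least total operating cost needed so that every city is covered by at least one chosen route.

22

R5, R6 cover every city at operating cost 7 + 15 = 22.
Any cover uses at least 2 routes; among all covering selections none totals below 22.
Greedy by coverage-per-operating cost would pick R4, R3, R5, R6 for 37 — worse than the optimum 22.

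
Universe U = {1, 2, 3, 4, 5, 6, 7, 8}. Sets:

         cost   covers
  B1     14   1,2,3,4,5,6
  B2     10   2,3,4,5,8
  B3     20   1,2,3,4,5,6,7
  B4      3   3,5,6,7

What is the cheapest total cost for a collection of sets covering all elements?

B1, B2, B4 cover every element at cost 14 + 10 + 3 = 27.
Any cover uses at least 2 sets; among all covering selections none totals below 27.

27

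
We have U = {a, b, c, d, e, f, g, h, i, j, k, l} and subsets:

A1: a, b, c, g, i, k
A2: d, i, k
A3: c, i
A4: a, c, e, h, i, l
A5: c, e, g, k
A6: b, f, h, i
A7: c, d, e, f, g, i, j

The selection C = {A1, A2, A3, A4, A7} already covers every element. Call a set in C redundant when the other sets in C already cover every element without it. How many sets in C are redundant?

Drop A1: b uncovered — not redundant.
Drop A2: the rest still cover every element — redundant.
Drop A3: the rest still cover every element — redundant.
Drop A4: h, l uncovered — not redundant.
Drop A7: f, j uncovered — not redundant.
2 redundant: A2, A3.

2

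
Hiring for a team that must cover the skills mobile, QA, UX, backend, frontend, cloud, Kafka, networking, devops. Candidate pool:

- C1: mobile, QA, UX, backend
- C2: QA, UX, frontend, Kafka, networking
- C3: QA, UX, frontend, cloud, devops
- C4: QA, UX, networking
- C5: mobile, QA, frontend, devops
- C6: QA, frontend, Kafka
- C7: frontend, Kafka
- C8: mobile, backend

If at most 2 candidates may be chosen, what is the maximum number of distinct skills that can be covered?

Choosing C1, C2 covers {mobile, QA, UX, backend, frontend, Kafka, networking} — 7 skills.
No choice of 2 candidates does better; here cloud, devops are left uncovered.

7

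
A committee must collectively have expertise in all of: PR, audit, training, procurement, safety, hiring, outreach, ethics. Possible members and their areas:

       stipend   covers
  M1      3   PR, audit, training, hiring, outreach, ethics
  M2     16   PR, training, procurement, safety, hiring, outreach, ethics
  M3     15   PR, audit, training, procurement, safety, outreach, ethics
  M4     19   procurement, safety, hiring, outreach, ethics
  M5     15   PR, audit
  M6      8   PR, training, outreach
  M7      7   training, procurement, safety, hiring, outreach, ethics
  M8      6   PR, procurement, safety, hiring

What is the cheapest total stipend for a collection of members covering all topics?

M1, M8 cover every topic at stipend 3 + 6 = 9.
Any cover uses at least 2 members; among all covering selections none totals below 9.

9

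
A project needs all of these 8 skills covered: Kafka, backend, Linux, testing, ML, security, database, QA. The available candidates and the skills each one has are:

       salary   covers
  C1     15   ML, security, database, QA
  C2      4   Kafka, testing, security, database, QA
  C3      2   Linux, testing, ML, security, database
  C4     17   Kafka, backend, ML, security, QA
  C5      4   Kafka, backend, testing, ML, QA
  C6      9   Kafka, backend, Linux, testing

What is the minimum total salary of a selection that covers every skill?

6

C3, C5 cover every skill at salary 2 + 4 = 6.
Any cover uses at least 2 candidates; among all covering selections none totals below 6.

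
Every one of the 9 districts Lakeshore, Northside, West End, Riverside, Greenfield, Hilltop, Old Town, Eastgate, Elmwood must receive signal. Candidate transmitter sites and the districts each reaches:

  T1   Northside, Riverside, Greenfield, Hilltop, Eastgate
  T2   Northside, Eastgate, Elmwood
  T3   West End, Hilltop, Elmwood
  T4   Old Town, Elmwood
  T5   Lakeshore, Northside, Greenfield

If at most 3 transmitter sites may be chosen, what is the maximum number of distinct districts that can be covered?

8

Choosing T1, T3, T4 covers {Northside, West End, Riverside, Greenfield, Hilltop, Old Town, Eastgate, Elmwood} — 8 districts.
No choice of 3 transmitter sites does better; here Lakeshore is left uncovered.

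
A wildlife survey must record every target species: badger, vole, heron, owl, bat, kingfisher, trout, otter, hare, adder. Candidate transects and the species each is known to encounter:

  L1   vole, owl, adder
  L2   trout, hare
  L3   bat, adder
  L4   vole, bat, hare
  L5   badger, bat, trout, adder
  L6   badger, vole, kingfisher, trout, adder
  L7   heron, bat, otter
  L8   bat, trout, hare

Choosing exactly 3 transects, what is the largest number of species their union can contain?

Choosing L1, L6, L7 covers {badger, vole, heron, owl, bat, kingfisher, trout, otter, adder} — 9 species.
No choice of 3 transects does better; here hare is left uncovered.

9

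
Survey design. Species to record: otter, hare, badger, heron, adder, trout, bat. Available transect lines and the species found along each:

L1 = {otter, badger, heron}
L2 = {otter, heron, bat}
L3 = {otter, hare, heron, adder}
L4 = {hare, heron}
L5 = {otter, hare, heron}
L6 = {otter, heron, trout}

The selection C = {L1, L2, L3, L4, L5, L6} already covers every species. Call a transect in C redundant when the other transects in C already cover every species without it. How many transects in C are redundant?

2

Drop L1: badger uncovered — not redundant.
Drop L2: bat uncovered — not redundant.
Drop L3: adder uncovered — not redundant.
Drop L4: the rest still cover every species — redundant.
Drop L5: the rest still cover every species — redundant.
Drop L6: trout uncovered — not redundant.
2 redundant: L4, L5.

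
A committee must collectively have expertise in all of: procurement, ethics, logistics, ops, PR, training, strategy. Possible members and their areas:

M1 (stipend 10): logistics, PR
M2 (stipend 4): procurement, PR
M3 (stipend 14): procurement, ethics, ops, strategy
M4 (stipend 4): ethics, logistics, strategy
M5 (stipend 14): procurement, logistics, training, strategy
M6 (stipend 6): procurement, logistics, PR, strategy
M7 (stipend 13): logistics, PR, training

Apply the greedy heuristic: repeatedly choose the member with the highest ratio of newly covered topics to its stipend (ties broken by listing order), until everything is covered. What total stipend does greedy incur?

Pick 1: M4 adds 3 new (ethics, logistics, strategy) at stipend 4 (ratio 3/4).
Pick 2: M2 adds 2 new (procurement, PR) at stipend 4 (ratio 2/4).
Pick 3: M7 adds 1 new (training) at stipend 13 (ratio 1/13).
Pick 4: M3 adds 1 new (ops) at stipend 14 (ratio 1/14).
Greedy total stipend: 4 + 4 + 13 + 14 = 35. (The true optimum is 27, so greedy overshoots here.)

35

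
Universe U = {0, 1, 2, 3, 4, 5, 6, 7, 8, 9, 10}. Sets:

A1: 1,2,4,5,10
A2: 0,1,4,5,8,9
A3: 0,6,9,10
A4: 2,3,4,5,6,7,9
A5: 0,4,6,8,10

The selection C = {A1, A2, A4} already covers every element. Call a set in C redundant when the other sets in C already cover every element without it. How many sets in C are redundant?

0

Drop A1: 10 uncovered — not redundant.
Drop A2: 0, 8 uncovered — not redundant.
Drop A4: 3, 6, 7 uncovered — not redundant.
None of the sets in C is redundant.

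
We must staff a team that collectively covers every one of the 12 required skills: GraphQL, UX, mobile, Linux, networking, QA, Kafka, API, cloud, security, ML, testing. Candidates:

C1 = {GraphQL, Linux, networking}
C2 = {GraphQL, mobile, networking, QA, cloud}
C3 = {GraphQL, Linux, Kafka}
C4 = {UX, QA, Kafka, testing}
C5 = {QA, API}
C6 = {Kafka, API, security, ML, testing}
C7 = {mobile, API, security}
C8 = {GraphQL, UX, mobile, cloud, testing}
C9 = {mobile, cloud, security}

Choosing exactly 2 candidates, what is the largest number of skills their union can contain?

Choosing C2, C6 covers {GraphQL, mobile, networking, QA, Kafka, API, cloud, security, ML, testing} — 10 skills.
No choice of 2 candidates does better; here UX, Linux are left uncovered.

10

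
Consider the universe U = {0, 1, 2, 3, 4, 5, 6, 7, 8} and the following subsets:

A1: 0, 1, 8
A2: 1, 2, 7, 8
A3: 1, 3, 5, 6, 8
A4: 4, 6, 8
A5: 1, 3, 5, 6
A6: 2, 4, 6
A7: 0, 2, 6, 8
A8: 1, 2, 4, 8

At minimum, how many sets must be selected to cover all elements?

A1, A2, A3, A4 together cover {0, 1, 2, 3, 4, 5, 6, 7, 8} — every element.
No 3 of the 8 sets cover everything (all 56 triples fall short), so 4 is minimum.

4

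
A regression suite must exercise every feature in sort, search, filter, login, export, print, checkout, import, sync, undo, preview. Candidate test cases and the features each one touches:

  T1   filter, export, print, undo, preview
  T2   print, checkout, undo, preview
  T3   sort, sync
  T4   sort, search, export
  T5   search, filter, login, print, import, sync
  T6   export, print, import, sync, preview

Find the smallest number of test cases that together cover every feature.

3

T2, T4, T5 together cover {sort, search, filter, login, export, print, checkout, import, sync, undo, preview} — every feature.
No 2 of the 6 test cases cover everything (all 15 pairs fall short), so 3 is minimum.
Greedy (largest uncovered first) would take T5, T1, T2, T3 — 4 test cases — but 3 suffice.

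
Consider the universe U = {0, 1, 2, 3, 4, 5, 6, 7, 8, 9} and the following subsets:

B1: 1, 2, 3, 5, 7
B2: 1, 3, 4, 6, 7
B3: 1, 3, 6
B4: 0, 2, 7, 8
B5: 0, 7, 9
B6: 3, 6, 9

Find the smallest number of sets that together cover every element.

B1, B2, B4, B5 together cover {0, 1, 2, 3, 4, 5, 6, 7, 8, 9} — every element.
No 3 of the 6 sets cover everything (all 20 triples fall short), so 4 is minimum.

4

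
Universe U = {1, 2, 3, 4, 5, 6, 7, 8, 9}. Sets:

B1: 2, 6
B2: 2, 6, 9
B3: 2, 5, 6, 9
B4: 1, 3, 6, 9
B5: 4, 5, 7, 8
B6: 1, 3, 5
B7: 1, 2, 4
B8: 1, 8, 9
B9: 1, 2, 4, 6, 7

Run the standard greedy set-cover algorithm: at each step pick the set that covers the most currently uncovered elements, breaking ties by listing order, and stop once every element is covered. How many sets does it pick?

4

Pick 1: B9 covers 5 new elements (1, 2, 4, 6, 7).
Pick 2: B3 covers 2 new elements (5, 9).
Pick 3: B4 covers 1 new elements (3).
Pick 4: B5 covers 1 new elements (8).
Greedy uses 4 sets. (The true minimum is 3.)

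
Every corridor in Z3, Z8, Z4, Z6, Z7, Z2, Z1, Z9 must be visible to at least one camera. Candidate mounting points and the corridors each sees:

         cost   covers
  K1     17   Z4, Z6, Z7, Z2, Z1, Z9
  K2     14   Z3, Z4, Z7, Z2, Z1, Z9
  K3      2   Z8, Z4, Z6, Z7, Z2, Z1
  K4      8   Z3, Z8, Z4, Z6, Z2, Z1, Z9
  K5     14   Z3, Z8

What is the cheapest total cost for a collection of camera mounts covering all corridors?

K3, K4 cover every corridor at cost 2 + 8 = 10.
Any cover uses at least 2 camera mounts; among all covering selections none totals below 10.

10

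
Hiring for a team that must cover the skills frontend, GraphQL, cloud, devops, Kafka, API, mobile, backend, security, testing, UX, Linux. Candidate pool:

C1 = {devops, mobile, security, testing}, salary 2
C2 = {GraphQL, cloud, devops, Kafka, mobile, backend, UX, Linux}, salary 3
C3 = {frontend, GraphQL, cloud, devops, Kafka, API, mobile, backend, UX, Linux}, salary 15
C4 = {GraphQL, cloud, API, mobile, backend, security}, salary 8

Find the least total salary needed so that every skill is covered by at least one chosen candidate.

C1, C3 cover every skill at salary 2 + 15 = 17.
Any cover uses at least 2 candidates; among all covering selections none totals below 17.
Greedy by coverage-per-salary would pick C2, C1, C3 for 20 — worse than the optimum 17.

17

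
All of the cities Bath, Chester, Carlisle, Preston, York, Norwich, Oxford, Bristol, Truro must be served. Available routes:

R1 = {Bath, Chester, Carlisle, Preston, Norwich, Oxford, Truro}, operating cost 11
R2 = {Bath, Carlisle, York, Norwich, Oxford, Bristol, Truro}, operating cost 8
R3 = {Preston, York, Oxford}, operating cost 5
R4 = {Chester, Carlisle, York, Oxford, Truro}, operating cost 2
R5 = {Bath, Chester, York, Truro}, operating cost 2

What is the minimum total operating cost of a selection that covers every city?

R2, R3, R4 cover every city at operating cost 8 + 5 + 2 = 15.
Any cover uses at least 2 routes; among all covering selections none totals below 15.

15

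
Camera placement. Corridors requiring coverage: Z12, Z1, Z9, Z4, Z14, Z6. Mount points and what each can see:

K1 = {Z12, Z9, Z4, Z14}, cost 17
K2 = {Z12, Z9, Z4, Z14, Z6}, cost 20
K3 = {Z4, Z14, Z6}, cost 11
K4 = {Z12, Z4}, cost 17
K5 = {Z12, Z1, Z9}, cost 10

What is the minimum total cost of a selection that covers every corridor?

21

K3, K5 cover every corridor at cost 11 + 10 = 21.
Any cover uses at least 2 camera mounts; among all covering selections none totals below 21.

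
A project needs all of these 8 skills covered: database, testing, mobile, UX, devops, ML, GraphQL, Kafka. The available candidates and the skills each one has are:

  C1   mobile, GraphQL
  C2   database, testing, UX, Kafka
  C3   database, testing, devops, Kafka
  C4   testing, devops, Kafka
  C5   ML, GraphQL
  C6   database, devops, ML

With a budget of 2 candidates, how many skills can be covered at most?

6

Choosing C1, C2 covers {database, testing, mobile, UX, GraphQL, Kafka} — 6 skills.
No choice of 2 candidates does better; here devops, ML are left uncovered.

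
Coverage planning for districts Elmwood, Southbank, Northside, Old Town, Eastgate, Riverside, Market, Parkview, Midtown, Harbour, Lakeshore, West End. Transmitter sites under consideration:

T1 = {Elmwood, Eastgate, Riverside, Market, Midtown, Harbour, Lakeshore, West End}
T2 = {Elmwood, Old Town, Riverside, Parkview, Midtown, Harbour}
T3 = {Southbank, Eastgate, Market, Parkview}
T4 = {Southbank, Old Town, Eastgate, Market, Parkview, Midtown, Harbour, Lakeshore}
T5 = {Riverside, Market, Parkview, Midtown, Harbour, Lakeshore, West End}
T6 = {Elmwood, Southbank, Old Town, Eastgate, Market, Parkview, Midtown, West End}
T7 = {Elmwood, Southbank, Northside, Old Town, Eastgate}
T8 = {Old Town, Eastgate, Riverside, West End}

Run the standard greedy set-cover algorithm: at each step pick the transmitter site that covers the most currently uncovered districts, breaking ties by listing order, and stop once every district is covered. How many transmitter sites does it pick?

Pick 1: T1 covers 8 new districts (Elmwood, Eastgate, Riverside, Market, Midtown, Harbour, Lakeshore, West End).
Pick 2: T4 covers 3 new districts (Southbank, Old Town, Parkview).
Pick 3: T7 covers 1 new districts (Northside).
Greedy uses 3 transmitter sites. (The true minimum is 2.)

3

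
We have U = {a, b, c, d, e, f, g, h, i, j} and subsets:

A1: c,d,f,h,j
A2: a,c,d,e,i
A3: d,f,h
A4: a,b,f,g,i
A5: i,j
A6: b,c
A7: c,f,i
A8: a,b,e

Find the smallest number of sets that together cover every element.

3

A1, A2, A4 together cover {a, b, c, d, e, f, g, h, i, j} — every element.
No 2 of the 8 sets cover everything (all 28 pairs fall short), so 3 is minimum.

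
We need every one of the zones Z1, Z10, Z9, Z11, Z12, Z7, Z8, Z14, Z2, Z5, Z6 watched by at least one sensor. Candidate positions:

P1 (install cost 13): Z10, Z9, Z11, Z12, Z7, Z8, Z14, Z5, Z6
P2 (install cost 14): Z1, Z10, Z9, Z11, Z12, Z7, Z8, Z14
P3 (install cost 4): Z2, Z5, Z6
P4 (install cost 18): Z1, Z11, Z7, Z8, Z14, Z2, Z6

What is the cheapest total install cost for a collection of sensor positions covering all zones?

P2, P3 cover every zone at install cost 14 + 4 = 18.
Any cover uses at least 2 sensor positions; among all covering selections none totals below 18.

18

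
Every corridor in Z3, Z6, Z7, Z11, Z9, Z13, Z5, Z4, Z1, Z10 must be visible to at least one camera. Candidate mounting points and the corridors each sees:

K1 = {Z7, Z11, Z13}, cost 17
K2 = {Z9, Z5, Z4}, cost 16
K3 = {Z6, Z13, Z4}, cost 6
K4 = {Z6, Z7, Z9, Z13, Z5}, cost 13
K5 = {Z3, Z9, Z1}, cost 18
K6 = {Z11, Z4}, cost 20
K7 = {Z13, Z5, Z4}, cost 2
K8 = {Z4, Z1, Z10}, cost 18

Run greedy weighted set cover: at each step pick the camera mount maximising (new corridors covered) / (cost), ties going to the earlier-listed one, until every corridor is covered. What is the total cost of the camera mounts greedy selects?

Pick 1: K7 adds 3 new (Z13, Z5, Z4) at cost 2 (ratio 3/2).
Pick 2: K4 adds 3 new (Z6, Z7, Z9) at cost 13 (ratio 3/13).
Pick 3: K5 adds 2 new (Z3, Z1) at cost 18 (ratio 2/18).
Pick 4: K1 adds 1 new (Z11) at cost 17 (ratio 1/17).
Pick 5: K8 adds 1 new (Z10) at cost 18 (ratio 1/18).
Greedy total cost: 2 + 13 + 18 + 17 + 18 = 68. (The true optimum is 61, so greedy overshoots here.)

68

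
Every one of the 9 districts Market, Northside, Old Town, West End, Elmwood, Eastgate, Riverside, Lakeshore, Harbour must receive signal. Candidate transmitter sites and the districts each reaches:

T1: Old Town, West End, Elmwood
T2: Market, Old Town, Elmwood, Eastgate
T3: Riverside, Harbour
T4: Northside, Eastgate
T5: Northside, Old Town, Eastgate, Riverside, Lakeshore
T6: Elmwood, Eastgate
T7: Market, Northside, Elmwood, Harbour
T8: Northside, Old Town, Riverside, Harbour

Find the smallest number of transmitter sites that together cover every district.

3

T1, T5, T7 together cover {Market, Northside, Old Town, West End, Elmwood, Eastgate, Riverside, Lakeshore, Harbour} — every district.
No 2 of the 8 transmitter sites cover everything (all 28 pairs fall short), so 3 is minimum.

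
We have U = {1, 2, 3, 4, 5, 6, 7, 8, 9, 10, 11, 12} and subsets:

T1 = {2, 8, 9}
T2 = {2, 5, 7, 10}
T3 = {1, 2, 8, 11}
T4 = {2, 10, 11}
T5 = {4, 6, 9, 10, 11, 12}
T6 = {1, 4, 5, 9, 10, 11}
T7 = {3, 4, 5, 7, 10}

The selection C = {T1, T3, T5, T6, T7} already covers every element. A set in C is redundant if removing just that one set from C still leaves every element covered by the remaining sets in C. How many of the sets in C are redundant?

Drop T1: the rest still cover every element — redundant.
Drop T3: the rest still cover every element — redundant.
Drop T5: 6, 12 uncovered — not redundant.
Drop T6: the rest still cover every element — redundant.
Drop T7: 3, 7 uncovered — not redundant.
3 redundant: T1, T3, T6.

3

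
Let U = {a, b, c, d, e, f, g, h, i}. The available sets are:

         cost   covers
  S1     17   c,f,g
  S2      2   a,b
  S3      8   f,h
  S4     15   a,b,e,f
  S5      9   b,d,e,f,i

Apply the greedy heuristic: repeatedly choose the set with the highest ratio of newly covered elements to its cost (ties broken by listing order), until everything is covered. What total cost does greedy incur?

36

Pick 1: S2 adds 2 new (a, b) at cost 2 (ratio 2/2).
Pick 2: S5 adds 4 new (d, e, f, i) at cost 9 (ratio 4/9).
Pick 3: S3 adds 1 new (h) at cost 8 (ratio 1/8).
Pick 4: S1 adds 2 new (c, g) at cost 17 (ratio 2/17).
Greedy total cost: 2 + 9 + 8 + 17 = 36.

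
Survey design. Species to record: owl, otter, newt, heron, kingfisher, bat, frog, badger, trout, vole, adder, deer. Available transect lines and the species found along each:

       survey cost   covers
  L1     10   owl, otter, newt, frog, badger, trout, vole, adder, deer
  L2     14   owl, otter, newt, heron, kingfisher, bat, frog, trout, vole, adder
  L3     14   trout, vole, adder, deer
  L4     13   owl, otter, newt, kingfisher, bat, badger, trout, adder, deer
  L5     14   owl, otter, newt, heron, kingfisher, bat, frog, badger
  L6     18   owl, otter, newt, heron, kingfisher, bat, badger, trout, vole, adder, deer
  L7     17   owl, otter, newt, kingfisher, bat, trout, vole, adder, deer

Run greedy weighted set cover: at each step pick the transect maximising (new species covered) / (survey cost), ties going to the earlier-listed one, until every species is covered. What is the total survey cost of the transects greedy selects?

Pick 1: L1 adds 9 new (owl, otter, newt, frog, badger, trout, vole, adder, deer) at survey cost 10 (ratio 9/10).
Pick 2: L2 adds 3 new (heron, kingfisher, bat) at survey cost 14 (ratio 3/14).
Greedy total survey cost: 10 + 14 = 24.

24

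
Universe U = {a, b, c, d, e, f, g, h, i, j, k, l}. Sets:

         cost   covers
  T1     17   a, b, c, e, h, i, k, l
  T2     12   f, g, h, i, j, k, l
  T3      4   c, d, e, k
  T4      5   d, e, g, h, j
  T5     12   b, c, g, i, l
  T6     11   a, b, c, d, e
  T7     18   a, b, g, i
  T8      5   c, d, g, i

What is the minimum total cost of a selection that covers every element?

23

T2, T6 cover every element at cost 12 + 11 = 23.
Any cover uses at least 2 sets; among all covering selections none totals below 23.
Greedy by coverage-per-cost would pick T3, T4, T2, T6 for 32 — worse than the optimum 23.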